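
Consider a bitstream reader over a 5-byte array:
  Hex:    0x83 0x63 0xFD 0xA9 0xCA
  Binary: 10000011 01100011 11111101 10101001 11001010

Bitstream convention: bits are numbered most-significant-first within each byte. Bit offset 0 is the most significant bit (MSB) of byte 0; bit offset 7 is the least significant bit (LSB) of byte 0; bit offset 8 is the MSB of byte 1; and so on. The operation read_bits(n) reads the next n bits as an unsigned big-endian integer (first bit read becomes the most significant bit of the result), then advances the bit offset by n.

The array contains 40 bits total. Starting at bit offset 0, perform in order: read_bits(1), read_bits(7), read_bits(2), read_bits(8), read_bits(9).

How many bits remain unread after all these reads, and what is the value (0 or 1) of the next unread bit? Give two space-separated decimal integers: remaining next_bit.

Read 1: bits[0:1] width=1 -> value=1 (bin 1); offset now 1 = byte 0 bit 1; 39 bits remain
Read 2: bits[1:8] width=7 -> value=3 (bin 0000011); offset now 8 = byte 1 bit 0; 32 bits remain
Read 3: bits[8:10] width=2 -> value=1 (bin 01); offset now 10 = byte 1 bit 2; 30 bits remain
Read 4: bits[10:18] width=8 -> value=143 (bin 10001111); offset now 18 = byte 2 bit 2; 22 bits remain
Read 5: bits[18:27] width=9 -> value=493 (bin 111101101); offset now 27 = byte 3 bit 3; 13 bits remain

Answer: 13 0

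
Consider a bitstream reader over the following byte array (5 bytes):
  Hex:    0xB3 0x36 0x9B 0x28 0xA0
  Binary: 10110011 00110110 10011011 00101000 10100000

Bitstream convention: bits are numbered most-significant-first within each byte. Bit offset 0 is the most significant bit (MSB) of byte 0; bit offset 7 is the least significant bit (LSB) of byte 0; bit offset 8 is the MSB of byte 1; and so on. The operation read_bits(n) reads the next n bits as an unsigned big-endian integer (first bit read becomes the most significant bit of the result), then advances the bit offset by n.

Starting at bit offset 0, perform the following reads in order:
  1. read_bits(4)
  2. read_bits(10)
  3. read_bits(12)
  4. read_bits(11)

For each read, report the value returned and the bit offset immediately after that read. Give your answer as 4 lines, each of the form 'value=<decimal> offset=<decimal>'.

Answer: value=11 offset=4
value=205 offset=14
value=2668 offset=26
value=1300 offset=37

Derivation:
Read 1: bits[0:4] width=4 -> value=11 (bin 1011); offset now 4 = byte 0 bit 4; 36 bits remain
Read 2: bits[4:14] width=10 -> value=205 (bin 0011001101); offset now 14 = byte 1 bit 6; 26 bits remain
Read 3: bits[14:26] width=12 -> value=2668 (bin 101001101100); offset now 26 = byte 3 bit 2; 14 bits remain
Read 4: bits[26:37] width=11 -> value=1300 (bin 10100010100); offset now 37 = byte 4 bit 5; 3 bits remain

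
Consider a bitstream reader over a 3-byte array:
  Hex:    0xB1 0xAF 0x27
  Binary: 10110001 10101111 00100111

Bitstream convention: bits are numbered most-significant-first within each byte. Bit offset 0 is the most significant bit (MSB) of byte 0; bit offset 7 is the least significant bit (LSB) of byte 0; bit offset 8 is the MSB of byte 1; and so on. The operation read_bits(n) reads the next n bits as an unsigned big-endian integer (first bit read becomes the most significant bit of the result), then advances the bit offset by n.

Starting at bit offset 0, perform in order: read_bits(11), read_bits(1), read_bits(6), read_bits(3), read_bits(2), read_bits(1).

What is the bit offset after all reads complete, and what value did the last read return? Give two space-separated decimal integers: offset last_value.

Answer: 24 1

Derivation:
Read 1: bits[0:11] width=11 -> value=1421 (bin 10110001101); offset now 11 = byte 1 bit 3; 13 bits remain
Read 2: bits[11:12] width=1 -> value=0 (bin 0); offset now 12 = byte 1 bit 4; 12 bits remain
Read 3: bits[12:18] width=6 -> value=60 (bin 111100); offset now 18 = byte 2 bit 2; 6 bits remain
Read 4: bits[18:21] width=3 -> value=4 (bin 100); offset now 21 = byte 2 bit 5; 3 bits remain
Read 5: bits[21:23] width=2 -> value=3 (bin 11); offset now 23 = byte 2 bit 7; 1 bits remain
Read 6: bits[23:24] width=1 -> value=1 (bin 1); offset now 24 = byte 3 bit 0; 0 bits remain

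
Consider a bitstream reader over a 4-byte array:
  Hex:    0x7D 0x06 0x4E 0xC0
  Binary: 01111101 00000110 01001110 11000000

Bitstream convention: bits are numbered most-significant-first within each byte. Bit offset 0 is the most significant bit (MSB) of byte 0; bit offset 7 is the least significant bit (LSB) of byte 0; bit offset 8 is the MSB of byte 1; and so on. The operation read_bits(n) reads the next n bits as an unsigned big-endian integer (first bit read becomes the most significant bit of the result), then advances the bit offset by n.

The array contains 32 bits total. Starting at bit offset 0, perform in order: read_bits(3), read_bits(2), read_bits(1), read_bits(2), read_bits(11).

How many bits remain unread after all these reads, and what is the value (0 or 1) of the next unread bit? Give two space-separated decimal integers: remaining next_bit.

Answer: 13 0

Derivation:
Read 1: bits[0:3] width=3 -> value=3 (bin 011); offset now 3 = byte 0 bit 3; 29 bits remain
Read 2: bits[3:5] width=2 -> value=3 (bin 11); offset now 5 = byte 0 bit 5; 27 bits remain
Read 3: bits[5:6] width=1 -> value=1 (bin 1); offset now 6 = byte 0 bit 6; 26 bits remain
Read 4: bits[6:8] width=2 -> value=1 (bin 01); offset now 8 = byte 1 bit 0; 24 bits remain
Read 5: bits[8:19] width=11 -> value=50 (bin 00000110010); offset now 19 = byte 2 bit 3; 13 bits remain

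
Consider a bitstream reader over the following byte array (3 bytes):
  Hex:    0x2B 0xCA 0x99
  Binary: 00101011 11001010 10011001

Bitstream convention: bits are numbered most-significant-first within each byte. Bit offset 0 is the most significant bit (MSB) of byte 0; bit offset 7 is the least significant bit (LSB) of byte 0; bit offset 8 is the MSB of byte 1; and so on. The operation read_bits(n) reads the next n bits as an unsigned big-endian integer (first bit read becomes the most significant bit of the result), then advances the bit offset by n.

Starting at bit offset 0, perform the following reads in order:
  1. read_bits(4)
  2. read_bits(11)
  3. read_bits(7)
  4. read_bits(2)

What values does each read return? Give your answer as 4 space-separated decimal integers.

Answer: 2 1509 38 1

Derivation:
Read 1: bits[0:4] width=4 -> value=2 (bin 0010); offset now 4 = byte 0 bit 4; 20 bits remain
Read 2: bits[4:15] width=11 -> value=1509 (bin 10111100101); offset now 15 = byte 1 bit 7; 9 bits remain
Read 3: bits[15:22] width=7 -> value=38 (bin 0100110); offset now 22 = byte 2 bit 6; 2 bits remain
Read 4: bits[22:24] width=2 -> value=1 (bin 01); offset now 24 = byte 3 bit 0; 0 bits remain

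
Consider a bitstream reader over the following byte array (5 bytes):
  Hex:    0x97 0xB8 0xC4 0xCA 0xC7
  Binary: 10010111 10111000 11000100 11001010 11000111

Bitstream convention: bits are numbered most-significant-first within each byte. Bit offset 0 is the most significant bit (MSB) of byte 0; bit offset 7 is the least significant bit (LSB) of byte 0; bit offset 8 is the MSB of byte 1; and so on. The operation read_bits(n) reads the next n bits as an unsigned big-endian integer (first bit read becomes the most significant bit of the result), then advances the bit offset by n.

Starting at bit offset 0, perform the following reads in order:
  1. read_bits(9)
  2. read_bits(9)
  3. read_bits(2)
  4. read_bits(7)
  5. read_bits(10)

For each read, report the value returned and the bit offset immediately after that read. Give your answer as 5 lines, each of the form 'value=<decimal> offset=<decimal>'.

Answer: value=303 offset=9
value=227 offset=18
value=0 offset=20
value=38 offset=27
value=344 offset=37

Derivation:
Read 1: bits[0:9] width=9 -> value=303 (bin 100101111); offset now 9 = byte 1 bit 1; 31 bits remain
Read 2: bits[9:18] width=9 -> value=227 (bin 011100011); offset now 18 = byte 2 bit 2; 22 bits remain
Read 3: bits[18:20] width=2 -> value=0 (bin 00); offset now 20 = byte 2 bit 4; 20 bits remain
Read 4: bits[20:27] width=7 -> value=38 (bin 0100110); offset now 27 = byte 3 bit 3; 13 bits remain
Read 5: bits[27:37] width=10 -> value=344 (bin 0101011000); offset now 37 = byte 4 bit 5; 3 bits remain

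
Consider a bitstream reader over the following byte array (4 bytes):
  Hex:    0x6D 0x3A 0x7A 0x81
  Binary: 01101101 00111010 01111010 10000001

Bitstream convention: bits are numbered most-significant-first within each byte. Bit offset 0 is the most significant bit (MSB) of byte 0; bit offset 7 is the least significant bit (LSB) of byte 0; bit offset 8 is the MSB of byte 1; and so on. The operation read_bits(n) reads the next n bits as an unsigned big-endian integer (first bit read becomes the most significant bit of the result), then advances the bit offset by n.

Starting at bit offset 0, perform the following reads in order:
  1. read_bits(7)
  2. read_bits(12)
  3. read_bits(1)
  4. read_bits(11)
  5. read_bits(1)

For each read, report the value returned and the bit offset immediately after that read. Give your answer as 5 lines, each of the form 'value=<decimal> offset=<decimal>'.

Answer: value=54 offset=7
value=2515 offset=19
value=1 offset=20
value=1344 offset=31
value=1 offset=32

Derivation:
Read 1: bits[0:7] width=7 -> value=54 (bin 0110110); offset now 7 = byte 0 bit 7; 25 bits remain
Read 2: bits[7:19] width=12 -> value=2515 (bin 100111010011); offset now 19 = byte 2 bit 3; 13 bits remain
Read 3: bits[19:20] width=1 -> value=1 (bin 1); offset now 20 = byte 2 bit 4; 12 bits remain
Read 4: bits[20:31] width=11 -> value=1344 (bin 10101000000); offset now 31 = byte 3 bit 7; 1 bits remain
Read 5: bits[31:32] width=1 -> value=1 (bin 1); offset now 32 = byte 4 bit 0; 0 bits remain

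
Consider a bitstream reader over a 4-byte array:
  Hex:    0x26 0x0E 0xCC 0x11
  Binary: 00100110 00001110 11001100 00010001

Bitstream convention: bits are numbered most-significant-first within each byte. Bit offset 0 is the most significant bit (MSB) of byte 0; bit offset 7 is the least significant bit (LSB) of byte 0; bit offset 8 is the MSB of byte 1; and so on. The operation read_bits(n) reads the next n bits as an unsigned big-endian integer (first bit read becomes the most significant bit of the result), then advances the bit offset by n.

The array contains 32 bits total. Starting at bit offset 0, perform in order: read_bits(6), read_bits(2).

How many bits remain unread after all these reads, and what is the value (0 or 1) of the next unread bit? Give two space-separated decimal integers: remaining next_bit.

Answer: 24 0

Derivation:
Read 1: bits[0:6] width=6 -> value=9 (bin 001001); offset now 6 = byte 0 bit 6; 26 bits remain
Read 2: bits[6:8] width=2 -> value=2 (bin 10); offset now 8 = byte 1 bit 0; 24 bits remain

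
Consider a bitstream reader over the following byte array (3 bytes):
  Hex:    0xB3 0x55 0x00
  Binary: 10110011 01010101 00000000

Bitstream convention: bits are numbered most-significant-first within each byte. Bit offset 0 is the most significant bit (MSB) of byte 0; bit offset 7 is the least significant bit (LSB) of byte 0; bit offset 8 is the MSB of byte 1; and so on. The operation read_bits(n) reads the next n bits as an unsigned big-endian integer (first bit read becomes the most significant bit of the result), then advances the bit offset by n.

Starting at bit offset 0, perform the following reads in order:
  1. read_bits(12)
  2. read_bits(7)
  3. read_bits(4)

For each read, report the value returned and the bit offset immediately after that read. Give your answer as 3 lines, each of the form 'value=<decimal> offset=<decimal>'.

Answer: value=2869 offset=12
value=40 offset=19
value=0 offset=23

Derivation:
Read 1: bits[0:12] width=12 -> value=2869 (bin 101100110101); offset now 12 = byte 1 bit 4; 12 bits remain
Read 2: bits[12:19] width=7 -> value=40 (bin 0101000); offset now 19 = byte 2 bit 3; 5 bits remain
Read 3: bits[19:23] width=4 -> value=0 (bin 0000); offset now 23 = byte 2 bit 7; 1 bits remain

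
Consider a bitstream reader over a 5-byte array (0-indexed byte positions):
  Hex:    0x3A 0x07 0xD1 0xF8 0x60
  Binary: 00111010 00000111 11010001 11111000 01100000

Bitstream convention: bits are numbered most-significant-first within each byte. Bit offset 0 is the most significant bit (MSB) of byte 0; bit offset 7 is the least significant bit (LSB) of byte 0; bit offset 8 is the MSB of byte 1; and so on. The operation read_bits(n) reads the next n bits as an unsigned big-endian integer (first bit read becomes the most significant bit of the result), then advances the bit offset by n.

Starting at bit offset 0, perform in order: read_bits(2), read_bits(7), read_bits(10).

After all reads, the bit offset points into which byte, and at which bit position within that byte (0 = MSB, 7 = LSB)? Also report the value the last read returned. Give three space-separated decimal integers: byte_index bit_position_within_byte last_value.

Answer: 2 3 62

Derivation:
Read 1: bits[0:2] width=2 -> value=0 (bin 00); offset now 2 = byte 0 bit 2; 38 bits remain
Read 2: bits[2:9] width=7 -> value=116 (bin 1110100); offset now 9 = byte 1 bit 1; 31 bits remain
Read 3: bits[9:19] width=10 -> value=62 (bin 0000111110); offset now 19 = byte 2 bit 3; 21 bits remain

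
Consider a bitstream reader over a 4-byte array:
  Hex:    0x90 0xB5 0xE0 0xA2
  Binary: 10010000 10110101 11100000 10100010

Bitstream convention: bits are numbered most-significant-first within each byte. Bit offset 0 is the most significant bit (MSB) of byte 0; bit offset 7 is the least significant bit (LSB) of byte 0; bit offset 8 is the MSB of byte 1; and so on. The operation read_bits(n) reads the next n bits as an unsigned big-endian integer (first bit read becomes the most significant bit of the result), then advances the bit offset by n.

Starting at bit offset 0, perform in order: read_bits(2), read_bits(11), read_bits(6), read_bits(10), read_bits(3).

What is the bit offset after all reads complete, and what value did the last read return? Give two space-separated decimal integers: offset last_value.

Read 1: bits[0:2] width=2 -> value=2 (bin 10); offset now 2 = byte 0 bit 2; 30 bits remain
Read 2: bits[2:13] width=11 -> value=534 (bin 01000010110); offset now 13 = byte 1 bit 5; 19 bits remain
Read 3: bits[13:19] width=6 -> value=47 (bin 101111); offset now 19 = byte 2 bit 3; 13 bits remain
Read 4: bits[19:29] width=10 -> value=20 (bin 0000010100); offset now 29 = byte 3 bit 5; 3 bits remain
Read 5: bits[29:32] width=3 -> value=2 (bin 010); offset now 32 = byte 4 bit 0; 0 bits remain

Answer: 32 2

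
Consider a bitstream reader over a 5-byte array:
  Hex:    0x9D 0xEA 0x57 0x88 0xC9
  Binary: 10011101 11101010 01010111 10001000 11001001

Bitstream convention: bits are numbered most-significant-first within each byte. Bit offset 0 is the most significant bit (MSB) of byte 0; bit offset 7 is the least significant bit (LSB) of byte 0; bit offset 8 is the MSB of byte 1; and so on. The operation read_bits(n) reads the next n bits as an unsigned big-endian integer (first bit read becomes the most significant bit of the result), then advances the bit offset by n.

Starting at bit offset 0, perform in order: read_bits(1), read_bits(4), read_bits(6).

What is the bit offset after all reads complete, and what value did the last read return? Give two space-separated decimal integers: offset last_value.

Answer: 11 47

Derivation:
Read 1: bits[0:1] width=1 -> value=1 (bin 1); offset now 1 = byte 0 bit 1; 39 bits remain
Read 2: bits[1:5] width=4 -> value=3 (bin 0011); offset now 5 = byte 0 bit 5; 35 bits remain
Read 3: bits[5:11] width=6 -> value=47 (bin 101111); offset now 11 = byte 1 bit 3; 29 bits remain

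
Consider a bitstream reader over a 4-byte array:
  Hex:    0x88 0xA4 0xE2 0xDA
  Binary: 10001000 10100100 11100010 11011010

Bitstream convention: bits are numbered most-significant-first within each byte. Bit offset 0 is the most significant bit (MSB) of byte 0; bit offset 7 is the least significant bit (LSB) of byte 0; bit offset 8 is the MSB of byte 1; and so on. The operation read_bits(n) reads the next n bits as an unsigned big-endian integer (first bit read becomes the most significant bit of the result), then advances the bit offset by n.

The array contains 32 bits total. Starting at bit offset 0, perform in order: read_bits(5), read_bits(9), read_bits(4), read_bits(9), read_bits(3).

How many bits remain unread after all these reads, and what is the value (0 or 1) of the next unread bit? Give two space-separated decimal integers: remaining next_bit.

Read 1: bits[0:5] width=5 -> value=17 (bin 10001); offset now 5 = byte 0 bit 5; 27 bits remain
Read 2: bits[5:14] width=9 -> value=41 (bin 000101001); offset now 14 = byte 1 bit 6; 18 bits remain
Read 3: bits[14:18] width=4 -> value=3 (bin 0011); offset now 18 = byte 2 bit 2; 14 bits remain
Read 4: bits[18:27] width=9 -> value=278 (bin 100010110); offset now 27 = byte 3 bit 3; 5 bits remain
Read 5: bits[27:30] width=3 -> value=6 (bin 110); offset now 30 = byte 3 bit 6; 2 bits remain

Answer: 2 1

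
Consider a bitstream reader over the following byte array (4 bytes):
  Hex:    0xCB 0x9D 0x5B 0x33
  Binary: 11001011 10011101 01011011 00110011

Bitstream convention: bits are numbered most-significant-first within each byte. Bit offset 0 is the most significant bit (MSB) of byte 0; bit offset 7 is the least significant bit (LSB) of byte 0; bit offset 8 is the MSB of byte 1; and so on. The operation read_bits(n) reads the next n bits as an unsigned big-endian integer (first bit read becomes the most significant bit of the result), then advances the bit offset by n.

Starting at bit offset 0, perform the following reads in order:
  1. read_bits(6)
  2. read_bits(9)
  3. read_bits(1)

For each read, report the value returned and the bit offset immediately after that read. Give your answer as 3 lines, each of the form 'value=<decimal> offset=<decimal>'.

Answer: value=50 offset=6
value=462 offset=15
value=1 offset=16

Derivation:
Read 1: bits[0:6] width=6 -> value=50 (bin 110010); offset now 6 = byte 0 bit 6; 26 bits remain
Read 2: bits[6:15] width=9 -> value=462 (bin 111001110); offset now 15 = byte 1 bit 7; 17 bits remain
Read 3: bits[15:16] width=1 -> value=1 (bin 1); offset now 16 = byte 2 bit 0; 16 bits remain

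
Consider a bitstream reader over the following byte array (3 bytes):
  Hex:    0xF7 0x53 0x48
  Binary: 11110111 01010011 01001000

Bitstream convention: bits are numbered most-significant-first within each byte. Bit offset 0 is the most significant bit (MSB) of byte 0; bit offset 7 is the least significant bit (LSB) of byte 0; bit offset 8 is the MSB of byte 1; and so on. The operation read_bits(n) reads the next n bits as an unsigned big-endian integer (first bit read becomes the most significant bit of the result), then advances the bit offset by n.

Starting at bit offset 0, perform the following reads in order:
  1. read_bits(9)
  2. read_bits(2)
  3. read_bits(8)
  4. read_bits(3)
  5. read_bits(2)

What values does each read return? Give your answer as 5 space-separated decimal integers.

Read 1: bits[0:9] width=9 -> value=494 (bin 111101110); offset now 9 = byte 1 bit 1; 15 bits remain
Read 2: bits[9:11] width=2 -> value=2 (bin 10); offset now 11 = byte 1 bit 3; 13 bits remain
Read 3: bits[11:19] width=8 -> value=154 (bin 10011010); offset now 19 = byte 2 bit 3; 5 bits remain
Read 4: bits[19:22] width=3 -> value=2 (bin 010); offset now 22 = byte 2 bit 6; 2 bits remain
Read 5: bits[22:24] width=2 -> value=0 (bin 00); offset now 24 = byte 3 bit 0; 0 bits remain

Answer: 494 2 154 2 0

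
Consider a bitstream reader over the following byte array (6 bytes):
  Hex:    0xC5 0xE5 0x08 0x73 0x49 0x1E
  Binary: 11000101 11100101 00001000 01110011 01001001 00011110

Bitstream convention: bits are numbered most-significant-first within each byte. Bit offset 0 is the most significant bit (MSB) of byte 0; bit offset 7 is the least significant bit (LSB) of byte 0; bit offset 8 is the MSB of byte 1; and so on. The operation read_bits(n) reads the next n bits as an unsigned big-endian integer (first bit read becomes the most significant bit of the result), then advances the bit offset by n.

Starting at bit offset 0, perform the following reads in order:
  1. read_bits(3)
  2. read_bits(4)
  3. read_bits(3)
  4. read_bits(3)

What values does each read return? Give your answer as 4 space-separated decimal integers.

Answer: 6 2 7 4

Derivation:
Read 1: bits[0:3] width=3 -> value=6 (bin 110); offset now 3 = byte 0 bit 3; 45 bits remain
Read 2: bits[3:7] width=4 -> value=2 (bin 0010); offset now 7 = byte 0 bit 7; 41 bits remain
Read 3: bits[7:10] width=3 -> value=7 (bin 111); offset now 10 = byte 1 bit 2; 38 bits remain
Read 4: bits[10:13] width=3 -> value=4 (bin 100); offset now 13 = byte 1 bit 5; 35 bits remain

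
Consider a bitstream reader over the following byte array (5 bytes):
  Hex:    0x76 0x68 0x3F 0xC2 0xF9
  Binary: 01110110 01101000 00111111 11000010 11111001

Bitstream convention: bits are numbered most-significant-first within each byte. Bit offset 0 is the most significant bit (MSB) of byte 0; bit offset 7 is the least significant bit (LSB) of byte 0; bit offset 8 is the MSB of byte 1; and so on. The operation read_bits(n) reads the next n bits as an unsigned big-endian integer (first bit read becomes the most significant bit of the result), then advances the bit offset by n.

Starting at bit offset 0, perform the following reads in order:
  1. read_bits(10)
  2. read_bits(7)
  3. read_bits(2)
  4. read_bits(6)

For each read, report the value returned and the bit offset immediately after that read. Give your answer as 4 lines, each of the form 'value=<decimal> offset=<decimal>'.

Answer: value=473 offset=10
value=80 offset=17
value=1 offset=19
value=63 offset=25

Derivation:
Read 1: bits[0:10] width=10 -> value=473 (bin 0111011001); offset now 10 = byte 1 bit 2; 30 bits remain
Read 2: bits[10:17] width=7 -> value=80 (bin 1010000); offset now 17 = byte 2 bit 1; 23 bits remain
Read 3: bits[17:19] width=2 -> value=1 (bin 01); offset now 19 = byte 2 bit 3; 21 bits remain
Read 4: bits[19:25] width=6 -> value=63 (bin 111111); offset now 25 = byte 3 bit 1; 15 bits remain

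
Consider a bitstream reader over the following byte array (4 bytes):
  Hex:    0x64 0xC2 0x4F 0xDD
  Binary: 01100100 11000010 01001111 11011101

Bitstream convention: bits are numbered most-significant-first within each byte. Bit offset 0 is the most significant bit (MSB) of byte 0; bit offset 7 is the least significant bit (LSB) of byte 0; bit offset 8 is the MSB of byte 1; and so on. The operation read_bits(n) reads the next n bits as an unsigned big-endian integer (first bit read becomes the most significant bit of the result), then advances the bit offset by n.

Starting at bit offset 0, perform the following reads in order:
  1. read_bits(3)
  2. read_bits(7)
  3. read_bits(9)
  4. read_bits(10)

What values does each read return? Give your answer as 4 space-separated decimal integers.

Answer: 3 19 18 507

Derivation:
Read 1: bits[0:3] width=3 -> value=3 (bin 011); offset now 3 = byte 0 bit 3; 29 bits remain
Read 2: bits[3:10] width=7 -> value=19 (bin 0010011); offset now 10 = byte 1 bit 2; 22 bits remain
Read 3: bits[10:19] width=9 -> value=18 (bin 000010010); offset now 19 = byte 2 bit 3; 13 bits remain
Read 4: bits[19:29] width=10 -> value=507 (bin 0111111011); offset now 29 = byte 3 bit 5; 3 bits remain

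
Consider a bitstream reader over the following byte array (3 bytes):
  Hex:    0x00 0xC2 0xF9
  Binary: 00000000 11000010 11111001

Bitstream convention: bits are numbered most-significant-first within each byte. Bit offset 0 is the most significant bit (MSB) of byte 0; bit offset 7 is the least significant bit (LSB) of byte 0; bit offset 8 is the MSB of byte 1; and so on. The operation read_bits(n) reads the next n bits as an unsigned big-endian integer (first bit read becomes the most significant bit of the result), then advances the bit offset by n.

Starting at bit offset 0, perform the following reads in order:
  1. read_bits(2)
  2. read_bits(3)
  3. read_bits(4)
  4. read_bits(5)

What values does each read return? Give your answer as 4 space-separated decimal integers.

Answer: 0 0 1 16

Derivation:
Read 1: bits[0:2] width=2 -> value=0 (bin 00); offset now 2 = byte 0 bit 2; 22 bits remain
Read 2: bits[2:5] width=3 -> value=0 (bin 000); offset now 5 = byte 0 bit 5; 19 bits remain
Read 3: bits[5:9] width=4 -> value=1 (bin 0001); offset now 9 = byte 1 bit 1; 15 bits remain
Read 4: bits[9:14] width=5 -> value=16 (bin 10000); offset now 14 = byte 1 bit 6; 10 bits remain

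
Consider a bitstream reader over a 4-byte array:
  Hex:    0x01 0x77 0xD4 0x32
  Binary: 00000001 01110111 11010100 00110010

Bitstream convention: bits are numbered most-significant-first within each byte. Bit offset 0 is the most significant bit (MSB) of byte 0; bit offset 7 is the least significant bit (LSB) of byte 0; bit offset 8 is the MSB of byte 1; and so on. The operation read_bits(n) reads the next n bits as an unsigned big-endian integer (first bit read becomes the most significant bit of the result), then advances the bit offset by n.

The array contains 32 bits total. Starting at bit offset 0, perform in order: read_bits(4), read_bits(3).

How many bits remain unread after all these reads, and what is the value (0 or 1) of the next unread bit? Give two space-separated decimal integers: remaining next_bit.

Answer: 25 1

Derivation:
Read 1: bits[0:4] width=4 -> value=0 (bin 0000); offset now 4 = byte 0 bit 4; 28 bits remain
Read 2: bits[4:7] width=3 -> value=0 (bin 000); offset now 7 = byte 0 bit 7; 25 bits remain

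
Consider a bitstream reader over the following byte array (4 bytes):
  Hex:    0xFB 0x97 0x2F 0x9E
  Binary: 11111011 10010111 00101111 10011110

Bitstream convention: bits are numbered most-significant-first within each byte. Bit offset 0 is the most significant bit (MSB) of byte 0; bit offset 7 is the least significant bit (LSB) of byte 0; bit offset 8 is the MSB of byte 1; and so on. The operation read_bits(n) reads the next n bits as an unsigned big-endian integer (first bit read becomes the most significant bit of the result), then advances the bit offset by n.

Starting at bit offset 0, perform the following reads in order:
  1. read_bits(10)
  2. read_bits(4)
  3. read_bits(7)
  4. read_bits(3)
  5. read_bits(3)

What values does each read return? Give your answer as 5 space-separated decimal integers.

Answer: 1006 5 101 7 4

Derivation:
Read 1: bits[0:10] width=10 -> value=1006 (bin 1111101110); offset now 10 = byte 1 bit 2; 22 bits remain
Read 2: bits[10:14] width=4 -> value=5 (bin 0101); offset now 14 = byte 1 bit 6; 18 bits remain
Read 3: bits[14:21] width=7 -> value=101 (bin 1100101); offset now 21 = byte 2 bit 5; 11 bits remain
Read 4: bits[21:24] width=3 -> value=7 (bin 111); offset now 24 = byte 3 bit 0; 8 bits remain
Read 5: bits[24:27] width=3 -> value=4 (bin 100); offset now 27 = byte 3 bit 3; 5 bits remain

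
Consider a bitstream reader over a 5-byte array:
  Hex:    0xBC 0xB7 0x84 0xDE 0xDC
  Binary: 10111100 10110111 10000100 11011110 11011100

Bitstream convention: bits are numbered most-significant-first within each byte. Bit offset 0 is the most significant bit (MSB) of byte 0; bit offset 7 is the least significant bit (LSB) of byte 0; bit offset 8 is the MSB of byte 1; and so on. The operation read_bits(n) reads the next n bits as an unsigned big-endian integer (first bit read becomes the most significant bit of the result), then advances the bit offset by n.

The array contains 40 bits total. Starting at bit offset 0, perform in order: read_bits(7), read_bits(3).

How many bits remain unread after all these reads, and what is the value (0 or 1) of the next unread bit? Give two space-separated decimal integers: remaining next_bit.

Answer: 30 1

Derivation:
Read 1: bits[0:7] width=7 -> value=94 (bin 1011110); offset now 7 = byte 0 bit 7; 33 bits remain
Read 2: bits[7:10] width=3 -> value=2 (bin 010); offset now 10 = byte 1 bit 2; 30 bits remain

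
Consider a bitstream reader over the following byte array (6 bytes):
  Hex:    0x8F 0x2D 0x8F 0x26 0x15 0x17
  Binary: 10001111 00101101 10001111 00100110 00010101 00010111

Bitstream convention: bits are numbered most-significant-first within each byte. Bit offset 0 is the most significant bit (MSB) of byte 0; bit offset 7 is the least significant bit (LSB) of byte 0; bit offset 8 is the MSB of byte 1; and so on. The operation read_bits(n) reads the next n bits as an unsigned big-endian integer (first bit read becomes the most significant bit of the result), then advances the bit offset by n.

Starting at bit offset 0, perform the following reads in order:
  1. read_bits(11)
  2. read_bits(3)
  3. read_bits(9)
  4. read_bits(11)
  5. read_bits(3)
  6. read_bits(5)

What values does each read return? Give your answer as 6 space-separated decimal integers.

Read 1: bits[0:11] width=11 -> value=1145 (bin 10001111001); offset now 11 = byte 1 bit 3; 37 bits remain
Read 2: bits[11:14] width=3 -> value=3 (bin 011); offset now 14 = byte 1 bit 6; 34 bits remain
Read 3: bits[14:23] width=9 -> value=199 (bin 011000111); offset now 23 = byte 2 bit 7; 25 bits remain
Read 4: bits[23:34] width=11 -> value=1176 (bin 10010011000); offset now 34 = byte 4 bit 2; 14 bits remain
Read 5: bits[34:37] width=3 -> value=2 (bin 010); offset now 37 = byte 4 bit 5; 11 bits remain
Read 6: bits[37:42] width=5 -> value=20 (bin 10100); offset now 42 = byte 5 bit 2; 6 bits remain

Answer: 1145 3 199 1176 2 20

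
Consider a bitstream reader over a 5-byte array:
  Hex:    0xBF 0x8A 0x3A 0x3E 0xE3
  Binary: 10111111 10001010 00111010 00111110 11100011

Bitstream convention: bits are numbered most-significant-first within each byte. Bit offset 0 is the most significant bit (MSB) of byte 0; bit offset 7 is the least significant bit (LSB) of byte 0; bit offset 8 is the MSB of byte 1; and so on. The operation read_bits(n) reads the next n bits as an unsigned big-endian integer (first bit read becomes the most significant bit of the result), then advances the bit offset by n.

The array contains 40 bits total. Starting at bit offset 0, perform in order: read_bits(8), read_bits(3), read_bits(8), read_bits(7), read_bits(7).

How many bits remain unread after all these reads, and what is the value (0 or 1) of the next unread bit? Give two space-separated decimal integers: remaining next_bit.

Answer: 7 1

Derivation:
Read 1: bits[0:8] width=8 -> value=191 (bin 10111111); offset now 8 = byte 1 bit 0; 32 bits remain
Read 2: bits[8:11] width=3 -> value=4 (bin 100); offset now 11 = byte 1 bit 3; 29 bits remain
Read 3: bits[11:19] width=8 -> value=81 (bin 01010001); offset now 19 = byte 2 bit 3; 21 bits remain
Read 4: bits[19:26] width=7 -> value=104 (bin 1101000); offset now 26 = byte 3 bit 2; 14 bits remain
Read 5: bits[26:33] width=7 -> value=125 (bin 1111101); offset now 33 = byte 4 bit 1; 7 bits remain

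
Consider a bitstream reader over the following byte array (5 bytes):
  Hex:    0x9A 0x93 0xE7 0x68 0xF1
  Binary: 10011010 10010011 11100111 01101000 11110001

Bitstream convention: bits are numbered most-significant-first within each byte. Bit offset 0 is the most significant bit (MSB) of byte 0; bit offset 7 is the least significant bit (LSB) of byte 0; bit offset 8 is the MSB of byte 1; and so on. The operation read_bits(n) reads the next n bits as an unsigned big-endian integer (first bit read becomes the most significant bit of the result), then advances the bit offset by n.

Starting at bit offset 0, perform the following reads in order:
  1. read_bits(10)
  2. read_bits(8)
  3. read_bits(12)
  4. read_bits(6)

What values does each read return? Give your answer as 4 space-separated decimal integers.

Answer: 618 79 2522 15

Derivation:
Read 1: bits[0:10] width=10 -> value=618 (bin 1001101010); offset now 10 = byte 1 bit 2; 30 bits remain
Read 2: bits[10:18] width=8 -> value=79 (bin 01001111); offset now 18 = byte 2 bit 2; 22 bits remain
Read 3: bits[18:30] width=12 -> value=2522 (bin 100111011010); offset now 30 = byte 3 bit 6; 10 bits remain
Read 4: bits[30:36] width=6 -> value=15 (bin 001111); offset now 36 = byte 4 bit 4; 4 bits remain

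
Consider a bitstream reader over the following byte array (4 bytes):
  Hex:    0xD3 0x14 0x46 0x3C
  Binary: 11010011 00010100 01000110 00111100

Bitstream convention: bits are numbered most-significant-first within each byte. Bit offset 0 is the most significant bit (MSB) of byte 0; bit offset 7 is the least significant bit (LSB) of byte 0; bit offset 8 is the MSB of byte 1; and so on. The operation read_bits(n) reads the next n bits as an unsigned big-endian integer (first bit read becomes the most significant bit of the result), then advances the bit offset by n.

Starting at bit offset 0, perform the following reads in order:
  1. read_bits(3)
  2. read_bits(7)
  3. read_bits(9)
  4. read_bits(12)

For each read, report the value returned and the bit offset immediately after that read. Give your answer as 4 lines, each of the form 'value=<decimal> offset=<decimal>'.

Answer: value=6 offset=3
value=76 offset=10
value=162 offset=19
value=798 offset=31

Derivation:
Read 1: bits[0:3] width=3 -> value=6 (bin 110); offset now 3 = byte 0 bit 3; 29 bits remain
Read 2: bits[3:10] width=7 -> value=76 (bin 1001100); offset now 10 = byte 1 bit 2; 22 bits remain
Read 3: bits[10:19] width=9 -> value=162 (bin 010100010); offset now 19 = byte 2 bit 3; 13 bits remain
Read 4: bits[19:31] width=12 -> value=798 (bin 001100011110); offset now 31 = byte 3 bit 7; 1 bits remain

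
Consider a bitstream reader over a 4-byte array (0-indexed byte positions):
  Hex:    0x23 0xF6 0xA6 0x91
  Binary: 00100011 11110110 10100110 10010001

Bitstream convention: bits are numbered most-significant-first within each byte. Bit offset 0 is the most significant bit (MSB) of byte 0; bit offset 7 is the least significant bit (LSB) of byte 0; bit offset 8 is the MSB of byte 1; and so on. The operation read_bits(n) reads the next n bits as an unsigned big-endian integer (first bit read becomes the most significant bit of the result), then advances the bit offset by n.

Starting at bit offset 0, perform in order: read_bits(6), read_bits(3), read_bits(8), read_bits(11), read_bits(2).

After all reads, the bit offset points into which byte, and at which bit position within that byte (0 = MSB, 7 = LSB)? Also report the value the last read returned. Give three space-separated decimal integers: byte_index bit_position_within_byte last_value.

Answer: 3 6 0

Derivation:
Read 1: bits[0:6] width=6 -> value=8 (bin 001000); offset now 6 = byte 0 bit 6; 26 bits remain
Read 2: bits[6:9] width=3 -> value=7 (bin 111); offset now 9 = byte 1 bit 1; 23 bits remain
Read 3: bits[9:17] width=8 -> value=237 (bin 11101101); offset now 17 = byte 2 bit 1; 15 bits remain
Read 4: bits[17:28] width=11 -> value=617 (bin 01001101001); offset now 28 = byte 3 bit 4; 4 bits remain
Read 5: bits[28:30] width=2 -> value=0 (bin 00); offset now 30 = byte 3 bit 6; 2 bits remain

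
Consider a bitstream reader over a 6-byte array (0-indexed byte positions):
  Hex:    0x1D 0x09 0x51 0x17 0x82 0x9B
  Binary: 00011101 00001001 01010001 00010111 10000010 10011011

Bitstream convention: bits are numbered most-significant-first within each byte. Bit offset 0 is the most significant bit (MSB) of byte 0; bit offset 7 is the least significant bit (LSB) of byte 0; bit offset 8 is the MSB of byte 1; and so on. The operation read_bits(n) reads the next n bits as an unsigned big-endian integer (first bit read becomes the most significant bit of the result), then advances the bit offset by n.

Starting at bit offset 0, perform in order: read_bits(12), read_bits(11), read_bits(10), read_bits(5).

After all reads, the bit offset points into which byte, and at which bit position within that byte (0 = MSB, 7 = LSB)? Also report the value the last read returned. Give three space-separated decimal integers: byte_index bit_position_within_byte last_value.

Read 1: bits[0:12] width=12 -> value=464 (bin 000111010000); offset now 12 = byte 1 bit 4; 36 bits remain
Read 2: bits[12:23] width=11 -> value=1192 (bin 10010101000); offset now 23 = byte 2 bit 7; 25 bits remain
Read 3: bits[23:33] width=10 -> value=559 (bin 1000101111); offset now 33 = byte 4 bit 1; 15 bits remain
Read 4: bits[33:38] width=5 -> value=0 (bin 00000); offset now 38 = byte 4 bit 6; 10 bits remain

Answer: 4 6 0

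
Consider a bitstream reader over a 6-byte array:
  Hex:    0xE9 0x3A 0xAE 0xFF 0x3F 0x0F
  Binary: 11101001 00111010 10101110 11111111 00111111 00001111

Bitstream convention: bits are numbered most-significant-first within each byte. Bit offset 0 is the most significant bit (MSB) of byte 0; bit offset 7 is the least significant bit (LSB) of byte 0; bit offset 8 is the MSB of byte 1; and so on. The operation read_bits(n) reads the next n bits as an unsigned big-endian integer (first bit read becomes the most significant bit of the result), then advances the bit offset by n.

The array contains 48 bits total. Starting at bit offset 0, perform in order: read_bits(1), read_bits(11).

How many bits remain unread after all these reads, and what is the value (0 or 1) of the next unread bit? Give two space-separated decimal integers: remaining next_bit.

Answer: 36 1

Derivation:
Read 1: bits[0:1] width=1 -> value=1 (bin 1); offset now 1 = byte 0 bit 1; 47 bits remain
Read 2: bits[1:12] width=11 -> value=1683 (bin 11010010011); offset now 12 = byte 1 bit 4; 36 bits remain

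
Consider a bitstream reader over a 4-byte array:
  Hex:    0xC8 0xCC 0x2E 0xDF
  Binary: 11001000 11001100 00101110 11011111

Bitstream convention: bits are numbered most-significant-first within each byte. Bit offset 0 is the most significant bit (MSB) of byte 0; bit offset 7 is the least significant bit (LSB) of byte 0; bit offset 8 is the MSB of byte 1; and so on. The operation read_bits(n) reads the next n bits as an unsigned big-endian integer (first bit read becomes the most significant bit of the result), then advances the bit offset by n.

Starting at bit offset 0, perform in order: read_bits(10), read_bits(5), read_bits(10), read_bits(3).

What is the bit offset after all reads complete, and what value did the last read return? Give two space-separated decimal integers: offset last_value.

Read 1: bits[0:10] width=10 -> value=803 (bin 1100100011); offset now 10 = byte 1 bit 2; 22 bits remain
Read 2: bits[10:15] width=5 -> value=6 (bin 00110); offset now 15 = byte 1 bit 7; 17 bits remain
Read 3: bits[15:25] width=10 -> value=93 (bin 0001011101); offset now 25 = byte 3 bit 1; 7 bits remain
Read 4: bits[25:28] width=3 -> value=5 (bin 101); offset now 28 = byte 3 bit 4; 4 bits remain

Answer: 28 5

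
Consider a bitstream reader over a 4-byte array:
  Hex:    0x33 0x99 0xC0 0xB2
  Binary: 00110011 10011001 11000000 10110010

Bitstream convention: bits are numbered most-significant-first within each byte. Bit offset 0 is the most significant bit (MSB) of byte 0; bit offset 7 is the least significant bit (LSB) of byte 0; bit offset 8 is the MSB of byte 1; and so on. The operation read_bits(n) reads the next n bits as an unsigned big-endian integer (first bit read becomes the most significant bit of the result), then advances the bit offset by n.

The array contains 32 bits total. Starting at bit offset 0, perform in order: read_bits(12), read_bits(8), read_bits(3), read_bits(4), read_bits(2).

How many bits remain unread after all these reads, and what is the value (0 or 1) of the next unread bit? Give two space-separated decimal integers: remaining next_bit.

Answer: 3 0

Derivation:
Read 1: bits[0:12] width=12 -> value=825 (bin 001100111001); offset now 12 = byte 1 bit 4; 20 bits remain
Read 2: bits[12:20] width=8 -> value=156 (bin 10011100); offset now 20 = byte 2 bit 4; 12 bits remain
Read 3: bits[20:23] width=3 -> value=0 (bin 000); offset now 23 = byte 2 bit 7; 9 bits remain
Read 4: bits[23:27] width=4 -> value=5 (bin 0101); offset now 27 = byte 3 bit 3; 5 bits remain
Read 5: bits[27:29] width=2 -> value=2 (bin 10); offset now 29 = byte 3 bit 5; 3 bits remain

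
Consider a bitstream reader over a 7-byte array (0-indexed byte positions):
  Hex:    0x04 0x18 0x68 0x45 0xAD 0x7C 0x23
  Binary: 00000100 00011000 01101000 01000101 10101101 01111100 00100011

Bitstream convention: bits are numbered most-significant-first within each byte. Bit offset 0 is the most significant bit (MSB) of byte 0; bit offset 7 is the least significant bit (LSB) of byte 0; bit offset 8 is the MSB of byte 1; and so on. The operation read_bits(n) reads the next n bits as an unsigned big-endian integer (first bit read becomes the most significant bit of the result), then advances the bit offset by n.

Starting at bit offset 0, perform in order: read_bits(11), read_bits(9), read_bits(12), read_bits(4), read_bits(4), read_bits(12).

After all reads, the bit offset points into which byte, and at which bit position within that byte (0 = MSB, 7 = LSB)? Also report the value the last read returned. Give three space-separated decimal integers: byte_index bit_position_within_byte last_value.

Answer: 6 4 1986

Derivation:
Read 1: bits[0:11] width=11 -> value=32 (bin 00000100000); offset now 11 = byte 1 bit 3; 45 bits remain
Read 2: bits[11:20] width=9 -> value=390 (bin 110000110); offset now 20 = byte 2 bit 4; 36 bits remain
Read 3: bits[20:32] width=12 -> value=2117 (bin 100001000101); offset now 32 = byte 4 bit 0; 24 bits remain
Read 4: bits[32:36] width=4 -> value=10 (bin 1010); offset now 36 = byte 4 bit 4; 20 bits remain
Read 5: bits[36:40] width=4 -> value=13 (bin 1101); offset now 40 = byte 5 bit 0; 16 bits remain
Read 6: bits[40:52] width=12 -> value=1986 (bin 011111000010); offset now 52 = byte 6 bit 4; 4 bits remain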